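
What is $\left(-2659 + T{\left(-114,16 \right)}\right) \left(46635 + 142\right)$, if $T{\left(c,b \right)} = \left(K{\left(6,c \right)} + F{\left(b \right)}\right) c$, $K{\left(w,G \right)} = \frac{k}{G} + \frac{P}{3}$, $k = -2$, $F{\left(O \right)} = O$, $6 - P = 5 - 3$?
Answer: $-216904949$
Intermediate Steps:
$P = 4$ ($P = 6 - \left(5 - 3\right) = 6 - 2 = 4$)
$K{\left(w,G \right)} = \frac{4}{3} - \frac{2}{G}$ ($K{\left(w,G \right)} = - \frac{2}{G} + \frac{4}{3} = \frac{4}{3} - \frac{2}{G}$)
$T{\left(c,b \right)} = c \left(\frac{4}{3} + b - \frac{2}{c}\right)$ ($T{\left(c,b \right)} = \left(\left(\frac{4}{3} - \frac{2}{c}\right) + b\right) c = \left(\frac{4}{3} + b - \frac{2}{c}\right) c = c \left(\frac{4}{3} + b - \frac{2}{c}\right)$)
$\left(-2659 + T{\left(-114,16 \right)}\right) \left(46635 + 142\right) = \left(-2659 + \left(-2 + \frac{1}{3} \left(-114\right) \left(4 + 3 \cdot 16\right)\right)\right) \left(46635 + 142\right) = \left(-2659 + \left(-2 + \frac{1}{3} \left(-114\right) \left(4 + 48\right)\right)\right) 46777 = \left(-2659 + \left(-2 + \frac{1}{3} \left(-114\right) 52\right)\right) 46777 = \left(-2659 - 1978\right) 46777 = \left(-4637\right) 46777 = -216904949$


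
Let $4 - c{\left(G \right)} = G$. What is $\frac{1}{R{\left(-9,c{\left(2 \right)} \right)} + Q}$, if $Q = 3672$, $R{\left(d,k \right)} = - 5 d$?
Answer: $\frac{1}{3717} \approx 0.00026903$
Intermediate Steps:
$c{\left(G \right)} = 4 - G$
$\frac{1}{R{\left(-9,c{\left(2 \right)} \right)} + Q} = \frac{1}{\left(-5\right) \left(-9\right) + 3672} = \frac{1}{45 + 3672} = \frac{1}{3717}$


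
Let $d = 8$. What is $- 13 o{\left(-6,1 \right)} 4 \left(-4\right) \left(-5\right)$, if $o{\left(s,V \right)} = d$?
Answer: $-8320$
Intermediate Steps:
$o{\left(s,V \right)} = 8$
$- 13 o{\left(-6,1 \right)} 4 \left(-4\right) \left(-5\right) = \left(-13\right) 8 \cdot 4 \left(-4\right) \left(-5\right) = - 104 \left(\left(-16\right) \left(-5\right)\right) = \left(-104\right) 80 = -8320$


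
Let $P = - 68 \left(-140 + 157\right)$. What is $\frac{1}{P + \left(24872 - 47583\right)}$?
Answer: $- \frac{1}{23867} \approx -4.1899 \cdot 10^{-5}$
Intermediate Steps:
$P = -1156$ ($P = \left(-68\right) 17 = -1156$)
$\frac{1}{P + \left(24872 - 47583\right)} = \frac{1}{-1156 + \left(24872 - 47583\right)} = \frac{1}{-1156 - 22711} = \frac{1}{-23867} = - \frac{1}{23867}$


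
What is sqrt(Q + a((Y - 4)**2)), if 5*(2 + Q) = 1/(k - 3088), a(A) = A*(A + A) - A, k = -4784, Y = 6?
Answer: sqrt(629365785)/4920 ≈ 5.0990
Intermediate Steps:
a(A) = -A + 2*A**2 (a(A) = A*(2*A) - A = 2*A**2 - A = -A + 2*A**2)
Q = -78721/39360 (Q = -2 + 1/(5*(-4784 - 3088)) = -2 + (1/5)/(-7872) = -2 + (1/5)*(-1/7872) = -2 - 1/39360 = -78721/39360 ≈ -2.0000)
sqrt(Q + a((Y - 4)**2)) = sqrt(-78721/39360 + (6 - 4)**2*(-1 + 2*(6 - 4)**2)) = sqrt(-78721/39360 + 2**2*(-1 + 2*2**2)) = sqrt(-78721/39360 + 4*(-1 + 2*4)) = sqrt(-78721/39360 + 4*(-1 + 8)) = sqrt(-78721/39360 + 4*7) = sqrt(-78721/39360 + 28) = sqrt(1023359/39360) = sqrt(629365785)/4920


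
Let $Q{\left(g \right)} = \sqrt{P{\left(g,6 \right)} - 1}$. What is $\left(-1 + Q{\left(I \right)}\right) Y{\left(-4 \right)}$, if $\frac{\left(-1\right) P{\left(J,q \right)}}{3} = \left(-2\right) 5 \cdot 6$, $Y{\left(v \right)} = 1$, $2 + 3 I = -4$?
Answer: $-1 + \sqrt{179} \approx 12.379$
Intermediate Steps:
$I = -2$ ($I = - \frac{2}{3} + \frac{1}{3} \left(-4\right) = - \frac{2}{3} - \frac{4}{3} = -2$)
$P{\left(J,q \right)} = 180$ ($P{\left(J,q \right)} = - 3 \left(-2\right) 5 \cdot 6 = - 3 \left(\left(-10\right) 6\right) = \left(-3\right) \left(-60\right) = 180$)
$Q{\left(g \right)} = \sqrt{179}$ ($Q{\left(g \right)} = \sqrt{180 - 1} = \sqrt{179}$)
$\left(-1 + Q{\left(I \right)}\right) Y{\left(-4 \right)} = \left(-1 + \sqrt{179}\right) 1 = -1 + \sqrt{179}$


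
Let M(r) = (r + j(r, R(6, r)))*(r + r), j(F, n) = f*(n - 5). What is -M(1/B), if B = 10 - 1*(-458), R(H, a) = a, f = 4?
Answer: 9355/109512 ≈ 0.085424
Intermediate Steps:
j(F, n) = -20 + 4*n (j(F, n) = 4*(n - 5) = 4*(-5 + n) = -20 + 4*n)
B = 468 (B = 10 + 458 = 468)
M(r) = 2*r*(-20 + 5*r) (M(r) = (r + (-20 + 4*r))*(r + r) = (-20 + 5*r)*(2*r) = 2*r*(-20 + 5*r))
-M(1/B) = -10*(-4 + 1/468)/468 = -10*(-1871)/(468*468) = -1*(-9355/109512) = 9355/109512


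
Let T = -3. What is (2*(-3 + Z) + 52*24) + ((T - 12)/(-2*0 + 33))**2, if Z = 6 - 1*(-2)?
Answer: 152243/121 ≈ 1258.2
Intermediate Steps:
Z = 8 (Z = 6 + 2 = 8)
(2*(-3 + Z) + 52*24) + ((T - 12)/(-2*0 + 33))**2 = (2*(-3 + 8) + 52*24) + ((-3 - 12)/(-2*0 + 33))**2 = (2*5 + 1248) + (-15/(0 + 33))**2 = (10 + 1248) + (-15/33)**2 = 1258 + (-15*1/33)**2 = 1258 + (-5/11)**2 = 1258 + 25/121 = 152243/121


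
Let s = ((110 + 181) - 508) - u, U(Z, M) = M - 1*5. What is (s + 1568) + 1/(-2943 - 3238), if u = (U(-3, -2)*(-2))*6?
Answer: 7831326/6181 ≈ 1267.0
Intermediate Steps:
U(Z, M) = -5 + M (U(Z, M) = M - 5 = -5 + M)
u = 84 (u = ((-5 - 2)*(-2))*6 = -7*(-2)*6 = 14*6 = 84)
s = -301 (s = ((110 + 181) - 508) - 1*84 = (291 - 508) - 84 = -217 - 84 = -301)
(s + 1568) + 1/(-2943 - 3238) = (-301 + 1568) + 1/(-2943 - 3238) = 1267 + 1/(-6181) = 1267 - 1/6181 = 7831326/6181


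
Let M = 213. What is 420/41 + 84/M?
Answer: 30968/2911 ≈ 10.638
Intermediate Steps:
420/41 + 84/M = 420/41 + 84/213 = 420*(1/41) + 84*(1/213) = 420/41 + 28/71 = 30968/2911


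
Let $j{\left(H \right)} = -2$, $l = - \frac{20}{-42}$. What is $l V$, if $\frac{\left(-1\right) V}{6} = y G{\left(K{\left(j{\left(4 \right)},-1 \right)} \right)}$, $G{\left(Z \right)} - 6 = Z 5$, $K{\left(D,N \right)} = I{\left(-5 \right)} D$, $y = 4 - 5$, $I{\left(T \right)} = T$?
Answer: $160$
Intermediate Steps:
$l = \frac{10}{21}$ ($l = \left(-20\right) \left(- \frac{1}{42}\right) = \frac{10}{21} \approx 0.47619$)
$y = -1$ ($y = 4 - 5 = -1$)
$K{\left(D,N \right)} = - 5 D$
$G{\left(Z \right)} = 6 + 5 Z$ ($G{\left(Z \right)} = 6 + Z 5 = 6 + 5 Z$)
$V = 336$ ($V = - 6 \left(- (6 + 5 \left(\left(-5\right) \left(-2\right)\right))\right) = - 6 \left(- (6 + 5 \cdot 10)\right) = - 6 \left(- (6 + 50)\right) = - 6 \left(\left(-1\right) 56\right) = \left(-6\right) \left(-56\right) = 336$)
$l V = \frac{10}{21} \cdot 336 = 160$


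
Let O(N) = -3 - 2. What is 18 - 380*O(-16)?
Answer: 1918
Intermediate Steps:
O(N) = -5
18 - 380*O(-16) = 18 - 380*(-5) = 18 + 1900 = 1918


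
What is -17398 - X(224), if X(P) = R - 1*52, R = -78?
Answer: -17268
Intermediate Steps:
X(P) = -130 (X(P) = -78 - 1*52 = -78 - 52 = -130)
-17398 - X(224) = -17398 - 1*(-130) = -17398 + 130 = -17268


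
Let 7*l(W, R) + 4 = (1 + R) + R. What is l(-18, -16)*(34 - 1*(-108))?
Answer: -710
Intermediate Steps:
l(W, R) = -3/7 + 2*R/7 (l(W, R) = -4/7 + ((1 + R) + R)/7 = -4/7 + (1 + 2*R)/7 = -4/7 + (⅐ + 2*R/7) = -3/7 + 2*R/7)
l(-18, -16)*(34 - 1*(-108)) = (-3/7 + (2/7)*(-16))*(34 - 1*(-108)) = (-3/7 - 32/7)*(34 + 108) = -5*142 = -710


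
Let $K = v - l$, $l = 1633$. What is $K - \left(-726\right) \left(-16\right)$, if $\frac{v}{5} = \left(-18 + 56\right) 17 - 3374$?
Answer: $-26889$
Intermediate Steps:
$v = -13640$ ($v = 5 \left(\left(-18 + 56\right) 17 - 3374\right) = 5 \left(38 \cdot 17 - 3374\right) = 5 \left(646 - 3374\right) = 5 \left(-2728\right) = -13640$)
$K = -15273$ ($K = -13640 - 1633 = -15273$)
$K - \left(-726\right) \left(-16\right) = -15273 - \left(-726\right) \left(-16\right) = -15273 - 11616 = -26889$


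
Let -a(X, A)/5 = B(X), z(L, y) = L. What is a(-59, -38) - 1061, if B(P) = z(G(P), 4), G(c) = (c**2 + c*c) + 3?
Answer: -35886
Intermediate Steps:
G(c) = 3 + 2*c**2 (G(c) = (c**2 + c**2) + 3 = 2*c**2 + 3 = 3 + 2*c**2)
B(P) = 3 + 2*P**2
a(X, A) = -15 - 10*X**2 (a(X, A) = -5*(3 + 2*X**2) = -15 - 10*X**2)
a(-59, -38) - 1061 = (-15 - 10*(-59)**2) - 1061 = (-15 - 10*3481) - 1061 = (-15 - 34810) - 1061 = -34825 - 1061 = -35886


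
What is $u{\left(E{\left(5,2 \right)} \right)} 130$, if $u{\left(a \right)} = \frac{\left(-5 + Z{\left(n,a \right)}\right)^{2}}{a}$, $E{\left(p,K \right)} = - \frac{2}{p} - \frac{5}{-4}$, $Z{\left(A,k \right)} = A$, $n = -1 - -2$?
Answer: $\frac{41600}{17} \approx 2447.1$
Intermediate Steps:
$n = 1$ ($n = -1 + 2 = 1$)
$E{\left(p,K \right)} = \frac{5}{4} - \frac{2}{p}$ ($E{\left(p,K \right)} = - \frac{2}{p} - - \frac{5}{4} = - \frac{2}{p} + \frac{5}{4} = \frac{5}{4} - \frac{2}{p}$)
$u{\left(a \right)} = \frac{16}{a}$ ($u{\left(a \right)} = \frac{\left(-5 + 1\right)^{2}}{a} = \frac{\left(-4\right)^{2}}{a} = \frac{16}{a}$)
$u{\left(E{\left(5,2 \right)} \right)} 130 = \frac{16}{\frac{5}{4} - \frac{2}{5}} \cdot 130 = \frac{16}{\frac{17}{20}} \cdot 130 = 16 \cdot \frac{20}{17} \cdot 130 = \frac{320}{17} \cdot 130 = \frac{41600}{17}$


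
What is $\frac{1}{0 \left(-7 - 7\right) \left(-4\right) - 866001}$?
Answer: $- \frac{1}{866001} \approx -1.1547 \cdot 10^{-6}$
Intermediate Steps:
$\frac{1}{0 \left(-7 - 7\right) \left(-4\right) - 866001} = \frac{1}{0 \left(-14\right) \left(-4\right) - 866001} = \frac{1}{0 \left(-4\right) - 866001} = \frac{1}{0 - 866001} = \frac{1}{-866001} = - \frac{1}{866001}$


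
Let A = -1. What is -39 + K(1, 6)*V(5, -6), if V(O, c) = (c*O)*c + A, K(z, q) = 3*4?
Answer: 2109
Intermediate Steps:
K(z, q) = 12
V(O, c) = -1 + O*c² (V(O, c) = (c*O)*c - 1 = (O*c)*c - 1 = O*c² - 1 = -1 + O*c²)
-39 + K(1, 6)*V(5, -6) = -39 + 12*(-1 + 5*(-6)²) = -39 + 12*(-1 + 5*36) = -39 + 12*(-1 + 180) = -39 + 12*179 = -39 + 2148 = 2109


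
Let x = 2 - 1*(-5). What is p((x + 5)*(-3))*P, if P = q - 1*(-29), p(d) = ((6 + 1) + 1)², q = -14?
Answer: 960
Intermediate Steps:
x = 7 (x = 2 + 5 = 7)
p(d) = 64 (p(d) = (7 + 1)² = 8² = 64)
P = 15 (P = -14 - 1*(-29) = -14 + 29 = 15)
p((x + 5)*(-3))*P = 64*15 = 960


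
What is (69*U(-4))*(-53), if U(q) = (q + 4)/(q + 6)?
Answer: 0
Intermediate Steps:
U(q) = (4 + q)/(6 + q)
(69*U(-4))*(-53) = (69*((4 - 4)/(6 - 4)))*(-53) = (69*(0/2))*(-53) = (69*((½)*0))*(-53) = (69*0)*(-53) = 0*(-53) = 0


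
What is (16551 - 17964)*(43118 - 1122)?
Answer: -59340348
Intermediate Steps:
(16551 - 17964)*(43118 - 1122) = -1413*41996 = -59340348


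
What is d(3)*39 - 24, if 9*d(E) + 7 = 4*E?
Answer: -7/3 ≈ -2.3333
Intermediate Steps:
d(E) = -7/9 + 4*E/9 (d(E) = -7/9 + (4*E)/9 = -7/9 + 4*E/9)
d(3)*39 - 24 = (-7/9 + (4/9)*3)*39 - 24 = (-7/9 + 4/3)*39 - 24 = (5/9)*39 - 24 = 65/3 - 24 = -7/3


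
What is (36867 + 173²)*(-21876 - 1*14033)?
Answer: -2398577564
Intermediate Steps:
(36867 + 173²)*(-21876 - 1*14033) = (36867 + 29929)*(-21876 - 14033) = 66796*(-35909) = -2398577564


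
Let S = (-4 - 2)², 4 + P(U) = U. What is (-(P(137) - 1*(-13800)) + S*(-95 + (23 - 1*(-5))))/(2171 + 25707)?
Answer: -16345/27878 ≈ -0.58630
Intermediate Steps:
P(U) = -4 + U
S = 36 (S = (-6)² = 36)
(-(P(137) - 1*(-13800)) + S*(-95 + (23 - 1*(-5))))/(2171 + 25707) = (-((-4 + 137) - 1*(-13800)) + 36*(-95 + (23 - 1*(-5))))/(2171 + 25707) = (-(133 + 13800) + 36*(-95 + (23 + 5)))/27878 = (-1*13933 + 36*(-95 + 28))*(1/27878) = (-13933 + 36*(-67))*(1/27878) = (-13933 - 2412)*(1/27878) = -16345*1/27878 = -16345/27878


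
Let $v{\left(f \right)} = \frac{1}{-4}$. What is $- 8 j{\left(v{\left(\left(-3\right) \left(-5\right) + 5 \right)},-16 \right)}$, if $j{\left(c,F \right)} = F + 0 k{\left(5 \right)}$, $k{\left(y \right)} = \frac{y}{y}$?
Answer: $128$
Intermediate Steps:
$v{\left(f \right)} = - \frac{1}{4}$
$k{\left(y \right)} = 1$
$j{\left(c,F \right)} = F$ ($j{\left(c,F \right)} = F + 0 \cdot 1 = F + 0 = F$)
$- 8 j{\left(v{\left(\left(-3\right) \left(-5\right) + 5 \right)},-16 \right)} = \left(-8\right) \left(-16\right) = 128$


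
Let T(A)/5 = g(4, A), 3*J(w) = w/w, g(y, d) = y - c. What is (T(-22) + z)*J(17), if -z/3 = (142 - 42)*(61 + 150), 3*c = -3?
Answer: -63275/3 ≈ -21092.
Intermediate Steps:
c = -1 (c = (1/3)*(-3) = -1)
g(y, d) = 1 + y (g(y, d) = y - 1*(-1) = y + 1 = 1 + y)
J(w) = 1/3 (J(w) = (w/w)/3 = (1/3)*1 = 1/3)
T(A) = 25 (T(A) = 5*(1 + 4) = 5*5 = 25)
z = -63300 (z = -3*(142 - 42)*(61 + 150) = -300*211 = -3*21100 = -63300)
(T(-22) + z)*J(17) = (25 - 63300)*(1/3) = -63275*1/3 = -63275/3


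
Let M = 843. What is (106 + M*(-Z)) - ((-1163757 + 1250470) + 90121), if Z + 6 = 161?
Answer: -307393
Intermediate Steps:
Z = 155 (Z = -6 + 161 = 155)
(106 + M*(-Z)) - ((-1163757 + 1250470) + 90121) = (106 + 843*(-1*155)) - ((-1163757 + 1250470) + 90121) = (106 + 843*(-155)) - (86713 + 90121) = (106 - 130665) - 1*176834 = -130559 - 176834 = -307393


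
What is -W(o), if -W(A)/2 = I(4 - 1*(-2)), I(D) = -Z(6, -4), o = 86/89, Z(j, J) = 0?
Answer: 0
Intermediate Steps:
o = 86/89 (o = 86*(1/89) = 86/89 ≈ 0.96629)
I(D) = 0 (I(D) = -1*0 = 0)
W(A) = 0 (W(A) = -2*0 = 0)
-W(o) = -1*0 = 0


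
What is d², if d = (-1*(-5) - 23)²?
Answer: 104976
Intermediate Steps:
d = 324 (d = (5 - 23)² = (-18)² = 324)
d² = 324² = 104976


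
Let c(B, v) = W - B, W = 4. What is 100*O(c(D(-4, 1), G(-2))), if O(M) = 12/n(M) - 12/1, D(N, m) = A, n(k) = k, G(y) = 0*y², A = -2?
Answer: -1000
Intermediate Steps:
G(y) = 0
D(N, m) = -2
c(B, v) = 4 - B
O(M) = -12 + 12/M (O(M) = 12/M - 12/1 = 12/M - 12*1 = 12/M - 12 = -12 + 12/M)
100*O(c(D(-4, 1), G(-2))) = 100*(-12 + 12/(4 - 1*(-2))) = 100*(-12 + 12/(4 + 2)) = 100*(-12 + 12/6) = 100*(-12 + 12*(⅙)) = 100*(-12 + 2) = 100*(-10) = -1000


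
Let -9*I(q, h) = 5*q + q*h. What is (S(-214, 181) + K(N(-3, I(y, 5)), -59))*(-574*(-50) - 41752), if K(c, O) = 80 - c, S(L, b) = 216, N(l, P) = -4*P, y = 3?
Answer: -11068096/3 ≈ -3.6894e+6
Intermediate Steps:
I(q, h) = -5*q/9 - h*q/9 (I(q, h) = -(5*q + q*h)/9 = -(5*q + h*q)/9 = -5*q/9 - h*q/9)
(S(-214, 181) + K(N(-3, I(y, 5)), -59))*(-574*(-50) - 41752) = (216 + (80 - (-4)*(-⅑*3*(5 + 5))))*(-574*(-50) - 41752) = (216 + (80 - (-4)*(-⅑*3*10)))*(28700 - 41752) = (216 + (80 - (-4)*(-10)/3))*(-13052) = (216 + (80 - 1*40/3))*(-13052) = (216 + (80 - 40/3))*(-13052) = (216 + 200/3)*(-13052) = (848/3)*(-13052) = -11068096/3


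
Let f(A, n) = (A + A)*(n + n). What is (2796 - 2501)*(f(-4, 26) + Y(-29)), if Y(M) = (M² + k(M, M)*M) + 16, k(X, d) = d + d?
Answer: 626285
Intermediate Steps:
k(X, d) = 2*d
Y(M) = 16 + 3*M² (Y(M) = (M² + (2*M)*M) + 16 = (M² + 2*M²) + 16 = 3*M² + 16 = 16 + 3*M²)
f(A, n) = 4*A*n (f(A, n) = (2*A)*(2*n) = 4*A*n)
(2796 - 2501)*(f(-4, 26) + Y(-29)) = (2796 - 2501)*(4*(-4)*26 + (16 + 3*(-29)²)) = 295*(-416 + (16 + 3*841)) = 295*(-416 + (16 + 2523)) = 295*(-416 + 2539) = 295*2123 = 626285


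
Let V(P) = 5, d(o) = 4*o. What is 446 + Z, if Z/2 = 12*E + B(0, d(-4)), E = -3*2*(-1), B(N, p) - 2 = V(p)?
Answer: 604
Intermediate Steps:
B(N, p) = 7 (B(N, p) = 2 + 5 = 7)
E = 6 (E = -6*(-1) = 6)
Z = 158 (Z = 2*(12*6 + 7) = 2*(72 + 7) = 2*79 = 158)
446 + Z = 446 + 158 = 604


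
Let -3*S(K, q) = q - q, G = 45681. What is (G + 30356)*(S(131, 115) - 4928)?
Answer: -374710336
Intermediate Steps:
S(K, q) = 0 (S(K, q) = -(q - q)/3 = -⅓*0 = 0)
(G + 30356)*(S(131, 115) - 4928) = (45681 + 30356)*(0 - 4928) = 76037*(-4928) = -374710336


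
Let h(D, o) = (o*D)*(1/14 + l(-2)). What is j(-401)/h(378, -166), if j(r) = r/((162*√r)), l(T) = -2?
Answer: I*√401/19604268 ≈ 1.0215e-6*I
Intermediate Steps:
j(r) = √r/162 (j(r) = r*(1/(162*√r)) = √r/162)
h(D, o) = -27*D*o/14 (h(D, o) = (o*D)*(1/14 - 2) = (D*o)*(1/14 - 2) = (D*o)*(-27/14) = -27*D*o/14)
j(-401)/h(378, -166) = (√(-401)/162)/((-27/14*378*(-166))) = ((I*√401)/162)/121014 = (I*√401/162)*(1/121014) = I*√401/19604268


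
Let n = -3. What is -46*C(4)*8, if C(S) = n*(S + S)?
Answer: 8832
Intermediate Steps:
C(S) = -6*S (C(S) = -3*(S + S) = -6*S)
-46*C(4)*8 = -(-276)*4*8 = -46*(-24)*8 = 1104*8 = 8832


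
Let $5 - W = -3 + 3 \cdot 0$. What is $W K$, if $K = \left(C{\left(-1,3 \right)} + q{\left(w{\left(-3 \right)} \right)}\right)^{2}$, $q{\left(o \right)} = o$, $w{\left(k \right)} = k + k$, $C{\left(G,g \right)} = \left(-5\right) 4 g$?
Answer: $34848$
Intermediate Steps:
$C{\left(G,g \right)} = - 20 g$
$w{\left(k \right)} = 2 k$
$K = 4356$ ($K = \left(\left(-20\right) 3 + 2 \left(-3\right)\right)^{2} = \left(-60 - 6\right)^{2} = \left(-66\right)^{2} = 4356$)
$W = 8$ ($W = 5 - \left(-3 + 3 \cdot 0\right) = 5 - \left(-3 + 0\right) = 5 - -3 = 5 + 3 = 8$)
$W K = 8 \cdot 4356 = 34848$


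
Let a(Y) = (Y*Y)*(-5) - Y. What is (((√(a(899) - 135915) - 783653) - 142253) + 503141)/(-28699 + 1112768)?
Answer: -60395/154867 + I*√4177819/1084069 ≈ -0.38998 + 0.0018855*I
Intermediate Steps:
a(Y) = -Y - 5*Y² (a(Y) = Y²*(-5) - Y = -5*Y² - Y = -Y - 5*Y²)
(((√(a(899) - 135915) - 783653) - 142253) + 503141)/(-28699 + 1112768) = (((√(-1*899*(1 + 5*899) - 135915) - 783653) - 142253) + 503141)/(-28699 + 1112768) = (((√(-1*899*(1 + 4495) - 135915) - 783653) - 142253) + 503141)/1084069 = (((√(-1*899*4496 - 135915) - 783653) - 142253) + 503141)*(1/1084069) = (((√(-4041904 - 135915) - 783653) - 142253) + 503141)*(1/1084069) = (((√(-4177819) - 783653) - 142253) + 503141)*(1/1084069) = (((I*√4177819 - 783653) - 142253) + 503141)*(1/1084069) = (((-783653 + I*√4177819) - 142253) + 503141)*(1/1084069) = ((-925906 + I*√4177819) + 503141)*(1/1084069) = (-422765 + I*√4177819)*(1/1084069) = -60395/154867 + I*√4177819/1084069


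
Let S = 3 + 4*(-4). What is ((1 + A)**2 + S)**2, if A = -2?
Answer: 144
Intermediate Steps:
S = -13 (S = 3 - 16 = -13)
((1 + A)**2 + S)**2 = ((1 - 2)**2 - 13)**2 = ((-1)**2 - 13)**2 = (1 - 13)**2 = (-12)**2 = 144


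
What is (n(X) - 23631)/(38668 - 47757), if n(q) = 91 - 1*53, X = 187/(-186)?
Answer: 23593/9089 ≈ 2.5958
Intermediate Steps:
X = -187/186 (X = 187*(-1/186) = -187/186 ≈ -1.0054)
n(q) = 38 (n(q) = 91 - 53 = 38)
(n(X) - 23631)/(38668 - 47757) = (38 - 23631)/(38668 - 47757) = -23593/(-9089) = -23593*(-1/9089) = 23593/9089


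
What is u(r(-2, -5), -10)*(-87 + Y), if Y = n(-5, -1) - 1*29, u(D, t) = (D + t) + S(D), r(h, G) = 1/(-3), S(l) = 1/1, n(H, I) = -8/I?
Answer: 1008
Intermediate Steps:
S(l) = 1
r(h, G) = -⅓
u(D, t) = 1 + D + t (u(D, t) = (D + t) + 1 = 1 + D + t)
Y = -21 (Y = -8/(-1) - 1*29 = -8*(-1) - 29 = 8 - 29 = -21)
u(r(-2, -5), -10)*(-87 + Y) = (1 - ⅓ - 10)*(-87 - 21) = -28/3*(-108) = 1008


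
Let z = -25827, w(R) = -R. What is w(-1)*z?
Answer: -25827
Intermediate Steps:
w(-1)*z = -1*(-1)*(-25827) = 1*(-25827) = -25827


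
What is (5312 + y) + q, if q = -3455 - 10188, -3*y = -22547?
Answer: -2446/3 ≈ -815.33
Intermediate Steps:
y = 22547/3 (y = -⅓*(-22547) = 22547/3 ≈ 7515.7)
q = -13643
(5312 + y) + q = (5312 + 22547/3) - 13643 = 38483/3 - 13643 = -2446/3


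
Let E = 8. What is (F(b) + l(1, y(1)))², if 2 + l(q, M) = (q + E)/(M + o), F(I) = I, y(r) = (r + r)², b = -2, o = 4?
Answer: 529/64 ≈ 8.2656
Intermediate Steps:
y(r) = 4*r² (y(r) = (2*r)² = 4*r²)
l(q, M) = -2 + (8 + q)/(4 + M) (l(q, M) = -2 + (q + 8)/(M + 4) = -2 + (8 + q)/(4 + M))
(F(b) + l(1, y(1)))² = (-2 + (1 - 8*1²)/(4 + 4*1²))² = (-2 + (1 - 8)/(4 + 4*1))² = (-2 + (1 - 2*4)/(4 + 4))² = (-2 + (1 - 8)/8)² = (-2 + (⅛)*(-7))² = (-2 - 7/8)² = (-23/8)² = 529/64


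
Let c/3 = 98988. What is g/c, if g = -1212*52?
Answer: -5252/24747 ≈ -0.21223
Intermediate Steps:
c = 296964 (c = 3*98988 = 296964)
g = -63024
g/c = -63024/296964 = -63024*1/296964 = -5252/24747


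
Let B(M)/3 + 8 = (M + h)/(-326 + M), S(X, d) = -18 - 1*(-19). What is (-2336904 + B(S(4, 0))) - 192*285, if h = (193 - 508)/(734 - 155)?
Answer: -150016121064/62725 ≈ -2.3916e+6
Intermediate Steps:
h = -105/193 (h = -315/579 = -315*1/579 = -105/193 ≈ -0.54404)
S(X, d) = 1 (S(X, d) = -18 + 19 = 1)
B(M) = -24 + 3*(-105/193 + M)/(-326 + M) (B(M) = -24 + 3*((M - 105/193)/(-326 + M)) = -24 + 3*((-105/193 + M)/(-326 + M)) = -24 + 3*(-105/193 + M)/(-326 + M))
(-2336904 + B(S(4, 0))) - 192*285 = (-2336904 + 3*(503239 - 1351*1)/(193*(-326 + 1))) - 192*285 = (-2336904 + (3/193)*(503239 - 1351)/(-325)) - 54720 = (-2336904 + (3/193)*(-1/325)*501888) - 54720 = (-2336904 - 1505664/62725) - 54720 = -146583809064/62725 - 54720 = -150016121064/62725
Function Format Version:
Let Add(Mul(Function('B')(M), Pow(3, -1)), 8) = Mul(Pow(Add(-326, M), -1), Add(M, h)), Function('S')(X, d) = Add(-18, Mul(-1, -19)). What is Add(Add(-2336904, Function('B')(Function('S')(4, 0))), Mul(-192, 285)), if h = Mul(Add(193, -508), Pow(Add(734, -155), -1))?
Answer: Rational(-150016121064, 62725) ≈ -2.3916e+6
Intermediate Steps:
h = Rational(-105, 193) (h = Mul(-315, Pow(579, -1)) = Mul(-315, Rational(1, 579)) = Rational(-105, 193) ≈ -0.54404)
Function('S')(X, d) = 1 (Function('S')(X, d) = Add(-18, 19) = 1)
Function('B')(M) = Add(-24, Mul(3, Pow(Add(-326, M), -1), Add(Rational(-105, 193), M))) (Function('B')(M) = Add(-24, Mul(3, Mul(Pow(Add(-326, M), -1), Add(M, Rational(-105, 193))))) = Add(-24, Mul(3, Mul(Pow(Add(-326, M), -1), Add(Rational(-105, 193), M)))) = Add(-24, Mul(3, Pow(Add(-326, M), -1), Add(Rational(-105, 193), M))))
Add(Add(-2336904, Function('B')(Function('S')(4, 0))), Mul(-192, 285)) = Add(Add(-2336904, Mul(Rational(3, 193), Pow(Add(-326, 1), -1), Add(503239, Mul(-1351, 1)))), Mul(-192, 285)) = Add(Add(-2336904, Mul(Rational(3, 193), Pow(-325, -1), Add(503239, -1351))), -54720) = Add(Add(-2336904, Mul(Rational(3, 193), Rational(-1, 325), 501888)), -54720) = Add(Add(-2336904, Rational(-1505664, 62725)), -54720) = Add(Rational(-146583809064, 62725), -54720) = Rational(-150016121064, 62725)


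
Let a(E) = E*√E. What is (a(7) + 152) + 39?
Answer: 191 + 7*√7 ≈ 209.52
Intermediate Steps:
a(E) = E^(3/2)
(a(7) + 152) + 39 = (7^(3/2) + 152) + 39 = (7*√7 + 152) + 39 = (152 + 7*√7) + 39 = 191 + 7*√7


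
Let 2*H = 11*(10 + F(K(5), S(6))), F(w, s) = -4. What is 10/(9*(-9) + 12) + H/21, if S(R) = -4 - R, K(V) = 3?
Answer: 689/483 ≈ 1.4265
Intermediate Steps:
H = 33 (H = (11*(10 - 4))/2 = (11*6)/2 = (1/2)*66 = 33)
10/(9*(-9) + 12) + H/21 = 10/(9*(-9) + 12) + 33/21 = 10/(-81 + 12) + 33*(1/21) = 10/(-69) + 11/7 = 10*(-1/69) + 11/7 = -10/69 + 11/7 = 689/483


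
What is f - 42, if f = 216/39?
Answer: -474/13 ≈ -36.462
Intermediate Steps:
f = 72/13 (f = 216*(1/39) = 72/13 ≈ 5.5385)
f - 42 = 72/13 - 42 = -474/13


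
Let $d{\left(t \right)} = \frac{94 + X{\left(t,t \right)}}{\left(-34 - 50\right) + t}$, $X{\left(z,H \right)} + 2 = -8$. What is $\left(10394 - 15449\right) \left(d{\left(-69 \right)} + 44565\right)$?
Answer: $- \frac{3829646095}{17} \approx -2.2527 \cdot 10^{8}$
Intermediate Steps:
$X{\left(z,H \right)} = -10$ ($X{\left(z,H \right)} = -2 - 8 = -10$)
$d{\left(t \right)} = \frac{84}{-84 + t}$ ($d{\left(t \right)} = \frac{94 - 10}{\left(-34 - 50\right) + t} = \frac{84}{\left(-34 - 50\right) + t} = \frac{84}{-84 + t}$)
$\left(10394 - 15449\right) \left(d{\left(-69 \right)} + 44565\right) = \left(10394 - 15449\right) \left(\frac{84}{-84 - 69} + 44565\right) = - 5055 \left(\frac{84}{-153} + 44565\right) = - 5055 \left(84 \left(- \frac{1}{153}\right) + 44565\right) = - 5055 \left(- \frac{28}{51} + 44565\right) = \left(-5055\right) \frac{2272787}{51} = - \frac{3829646095}{17}$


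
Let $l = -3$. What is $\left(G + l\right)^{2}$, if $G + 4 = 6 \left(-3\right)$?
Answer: $625$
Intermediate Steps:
$G = -22$ ($G = -4 + 6 \left(-3\right) = -4 - 18 = -22$)
$\left(G + l\right)^{2} = \left(-22 - 3\right)^{2} = \left(-25\right)^{2} = 625$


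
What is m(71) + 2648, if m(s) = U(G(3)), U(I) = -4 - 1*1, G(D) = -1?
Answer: 2643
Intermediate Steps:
U(I) = -5 (U(I) = -4 - 1 = -5)
m(s) = -5
m(71) + 2648 = -5 + 2648 = 2643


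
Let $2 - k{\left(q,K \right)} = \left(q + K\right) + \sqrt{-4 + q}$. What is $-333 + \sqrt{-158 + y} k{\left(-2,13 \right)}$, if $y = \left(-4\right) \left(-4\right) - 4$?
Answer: $-333 + 2 \sqrt{219} - 9 i \sqrt{146} \approx -303.4 - 108.75 i$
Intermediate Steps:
$y = 12$ ($y = 16 - 4 = 12$)
$k{\left(q,K \right)} = 2 - K - q - \sqrt{-4 + q}$ ($k{\left(q,K \right)} = 2 - \left(\left(q + K\right) + \sqrt{-4 + q}\right) = 2 - \left(\left(K + q\right) + \sqrt{-4 + q}\right) = 2 - \left(K + q + \sqrt{-4 + q}\right) = 2 - K - q - \sqrt{-4 + q}$)
$-333 + \sqrt{-158 + y} k{\left(-2,13 \right)} = -333 + \sqrt{-158 + 12} \left(2 - 13 - -2 - \sqrt{-4 - 2}\right) = -333 + \sqrt{-146} \left(2 - 13 + 2 - \sqrt{-6}\right) = -333 + i \sqrt{146} \left(2 - 13 + 2 - i \sqrt{6}\right) = -333 + i \sqrt{146} \left(-9 - i \sqrt{6}\right)$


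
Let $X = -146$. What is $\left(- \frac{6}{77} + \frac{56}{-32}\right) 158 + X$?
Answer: $- \frac{66961}{154} \approx -434.81$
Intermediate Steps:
$\left(- \frac{6}{77} + \frac{56}{-32}\right) 158 + X = \left(- \frac{6}{77} + \frac{56}{-32}\right) 158 - 146 = \left(\left(-6\right) \frac{1}{77} + 56 \left(- \frac{1}{32}\right)\right) 158 - 146 = \left(- \frac{6}{77} - \frac{7}{4}\right) 158 - 146 = \left(- \frac{563}{308}\right) 158 - 146 = - \frac{44477}{154} - 146 = - \frac{66961}{154}$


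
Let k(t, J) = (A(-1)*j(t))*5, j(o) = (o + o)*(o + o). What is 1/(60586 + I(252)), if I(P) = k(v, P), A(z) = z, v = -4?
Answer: 1/60266 ≈ 1.6593e-5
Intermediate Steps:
j(o) = 4*o² (j(o) = (2*o)*(2*o) = 4*o²)
k(t, J) = -20*t² (k(t, J) = -4*t²*5 = -20*t²)
I(P) = -320 (I(P) = -20*(-4)² = -20*16 = -320)
1/(60586 + I(252)) = 1/(60586 - 320) = 1/60266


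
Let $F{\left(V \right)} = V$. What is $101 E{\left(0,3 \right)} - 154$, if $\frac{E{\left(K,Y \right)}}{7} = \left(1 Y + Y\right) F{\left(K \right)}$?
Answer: $-154$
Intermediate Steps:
$E{\left(K,Y \right)} = 14 K Y$ ($E{\left(K,Y \right)} = 7 \left(1 Y + Y\right) K = 7 \left(Y + Y\right) K = 7 \cdot 2 Y K = 7 \cdot 2 K Y = 14 K Y$)
$101 E{\left(0,3 \right)} - 154 = 101 \cdot 14 \cdot 0 \cdot 3 - 154 = 101 \cdot 0 - 154 = 0 - 154 = -154$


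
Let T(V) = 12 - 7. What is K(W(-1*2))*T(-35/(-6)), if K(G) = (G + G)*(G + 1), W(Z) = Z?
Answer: 20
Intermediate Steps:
T(V) = 5
K(G) = 2*G*(1 + G) (K(G) = (2*G)*(1 + G) = 2*G*(1 + G))
K(W(-1*2))*T(-35/(-6)) = (2*(-1*2)*(1 - 1*2))*5 = (2*(-2)*(1 - 2))*5 = (2*(-2)*(-1))*5 = 4*5 = 20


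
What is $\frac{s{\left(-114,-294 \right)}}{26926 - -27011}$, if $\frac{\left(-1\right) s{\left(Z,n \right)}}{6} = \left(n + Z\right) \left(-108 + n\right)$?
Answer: $- \frac{109344}{5993} \approx -18.245$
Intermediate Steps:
$s{\left(Z,n \right)} = - 6 \left(-108 + n\right) \left(Z + n\right)$ ($s{\left(Z,n \right)} = - 6 \left(n + Z\right) \left(-108 + n\right) = - 6 \left(Z + n\right) \left(-108 + n\right) = - 6 \left(-108 + n\right) \left(Z + n\right)$)
$\frac{s{\left(-114,-294 \right)}}{26926 - -27011} = \frac{- 6 \left(-294\right)^{2} + 648 \left(-114\right) + 648 \left(-294\right) - \left(-684\right) \left(-294\right)}{26926 - -27011} = \frac{\left(-6\right) 86436 - 73872 - 190512 - 201096}{26926 + 27011} = \frac{-518616 - 73872 - 190512 - 201096}{53937} = \left(-984096\right) \frac{1}{53937} = - \frac{109344}{5993}$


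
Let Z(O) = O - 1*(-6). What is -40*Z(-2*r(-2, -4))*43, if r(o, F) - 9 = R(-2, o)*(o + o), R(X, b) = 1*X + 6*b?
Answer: 213280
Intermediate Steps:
R(X, b) = X + 6*b
r(o, F) = 9 + 2*o*(-2 + 6*o) (r(o, F) = 9 + (-2 + 6*o)*(o + o) = 9 + (-2 + 6*o)*(2*o) = 9 + 2*o*(-2 + 6*o))
Z(O) = 6 + O (Z(O) = O + 6 = 6 + O)
-40*Z(-2*r(-2, -4))*43 = -40*(6 - 2*(9 + 4*(-2)*(-1 + 3*(-2))))*43 = -40*(6 - 2*(9 + 4*(-2)*(-1 - 6)))*43 = -40*(6 - 2*(9 + 4*(-2)*(-7)))*43 = -40*(6 - 2*(9 + 56))*43 = -40*(6 - 2*65)*43 = -40*(6 - 130)*43 = -40*(-124)*43 = 4960*43 = 213280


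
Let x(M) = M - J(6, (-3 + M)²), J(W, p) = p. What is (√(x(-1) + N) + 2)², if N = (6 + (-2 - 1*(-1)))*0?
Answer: (2 + I*√17)² ≈ -13.0 + 16.492*I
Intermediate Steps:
x(M) = M - (-3 + M)²
N = 0 (N = (6 + (-2 + 1))*0 = (6 - 1)*0 = 5*0 = 0)
(√(x(-1) + N) + 2)² = (√((-1 - (-3 - 1)²) + 0) + 2)² = (√((-1 - 1*(-4)²) + 0) + 2)² = (√((-1 - 1*16) + 0) + 2)² = (√((-1 - 16) + 0) + 2)² = (√(-17 + 0) + 2)² = (√(-17) + 2)² = (I*√17 + 2)² = (2 + I*√17)²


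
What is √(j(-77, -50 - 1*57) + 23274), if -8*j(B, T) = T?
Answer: √372598/4 ≈ 152.60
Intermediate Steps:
j(B, T) = -T/8
√(j(-77, -50 - 1*57) + 23274) = √(-(-50 - 1*57)/8 + 23274) = √(-(-50 - 57)/8 + 23274) = √(-⅛*(-107) + 23274) = √(107/8 + 23274) = √(186299/8) = √372598/4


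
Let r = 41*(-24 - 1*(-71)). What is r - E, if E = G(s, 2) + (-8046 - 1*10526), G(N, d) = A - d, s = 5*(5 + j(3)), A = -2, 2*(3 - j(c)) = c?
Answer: 20503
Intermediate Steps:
j(c) = 3 - c/2
s = 65/2 (s = 5*(5 + (3 - ½*3)) = 5*(5 + (3 - 3/2)) = 5*(5 + 3/2) = 5*(13/2) = 65/2 ≈ 32.500)
G(N, d) = -2 - d
E = -18576 (E = (-2 - 1*2) + (-8046 - 1*10526) = (-2 - 2) + (-8046 - 10526) = -4 - 18572 = -18576)
r = 1927 (r = 41*(-24 + 71) = 41*47 = 1927)
r - E = 1927 - 1*(-18576) = 1927 + 18576 = 20503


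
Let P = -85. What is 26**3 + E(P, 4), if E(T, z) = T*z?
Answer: 17236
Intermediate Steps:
26**3 + E(P, 4) = 26**3 - 85*4 = 17576 - 340 = 17236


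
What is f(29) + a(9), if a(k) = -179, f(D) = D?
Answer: -150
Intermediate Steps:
f(29) + a(9) = 29 - 179 = -150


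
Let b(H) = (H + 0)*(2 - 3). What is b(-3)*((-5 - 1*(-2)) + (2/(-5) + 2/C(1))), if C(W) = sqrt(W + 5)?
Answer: -51/5 + sqrt(6) ≈ -7.7505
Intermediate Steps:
C(W) = sqrt(5 + W)
b(H) = -H (b(H) = H*(-1) = -H)
b(-3)*((-5 - 1*(-2)) + (2/(-5) + 2/C(1))) = (-1*(-3))*((-5 - 1*(-2)) + (2/(-5) + 2/(sqrt(5 + 1)))) = 3*((-5 + 2) + (2*(-1/5) + 2/(sqrt(6)))) = 3*(-3 + (-2/5 + 2*(sqrt(6)/6))) = 3*(-3 + (-2/5 + sqrt(6)/3)) = 3*(-17/5 + sqrt(6)/3) = -51/5 + sqrt(6)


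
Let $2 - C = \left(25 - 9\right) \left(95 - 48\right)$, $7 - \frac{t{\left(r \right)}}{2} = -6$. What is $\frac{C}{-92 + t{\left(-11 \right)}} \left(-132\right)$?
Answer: $-1500$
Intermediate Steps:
$t{\left(r \right)} = 26$ ($t{\left(r \right)} = 14 - -12 = 14 + 12 = 26$)
$C = -750$ ($C = 2 - \left(25 - 9\right) \left(95 - 48\right) = 2 - 16 \cdot 47 = 2 - 752 = -750$)
$\frac{C}{-92 + t{\left(-11 \right)}} \left(-132\right) = \frac{1}{-92 + 26} \left(-750\right) \left(-132\right) = \frac{1}{-66} \left(-750\right) \left(-132\right) = \left(- \frac{1}{66}\right) \left(-750\right) \left(-132\right) = \frac{125}{11} \left(-132\right) = -1500$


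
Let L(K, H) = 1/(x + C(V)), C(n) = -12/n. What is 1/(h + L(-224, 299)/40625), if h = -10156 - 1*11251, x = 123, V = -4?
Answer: -5118750/109577081249 ≈ -4.6714e-5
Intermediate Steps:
L(K, H) = 1/126 (L(K, H) = 1/(123 - 12/(-4)) = 1/(123 - 12*(-1/4)) = 1/(123 + 3) = 1/126)
h = -21407 (h = -10156 - 11251 = -21407)
1/(h + L(-224, 299)/40625) = 1/(-21407 + (1/126)/40625) = 1/(-21407 + (1/126)*(1/40625)) = 1/(-21407 + 1/5118750) = 1/(-109577081249/5118750) = -5118750/109577081249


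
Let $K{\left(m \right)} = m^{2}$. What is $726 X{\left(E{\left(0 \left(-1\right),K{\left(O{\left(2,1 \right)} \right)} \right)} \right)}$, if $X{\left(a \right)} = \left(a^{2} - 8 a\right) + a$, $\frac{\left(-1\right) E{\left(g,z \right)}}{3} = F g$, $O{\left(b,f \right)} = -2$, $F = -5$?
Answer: $0$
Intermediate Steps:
$E{\left(g,z \right)} = 15 g$ ($E{\left(g,z \right)} = - 3 \left(- 5 g\right) = 15 g$)
$X{\left(a \right)} = a^{2} - 7 a$
$726 X{\left(E{\left(0 \left(-1\right),K{\left(O{\left(2,1 \right)} \right)} \right)} \right)} = 726 \cdot 15 \cdot 0 \left(-1\right) \left(-7 + 15 \cdot 0 \left(-1\right)\right) = 726 \cdot 15 \cdot 0 \left(-7 + 15 \cdot 0\right) = 726 \cdot 0 \left(-7 + 0\right) = 726 \cdot 0 \left(-7\right) = 726 \cdot 0 = 0$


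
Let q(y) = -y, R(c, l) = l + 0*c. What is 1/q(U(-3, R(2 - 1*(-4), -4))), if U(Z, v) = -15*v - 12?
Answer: -1/48 ≈ -0.020833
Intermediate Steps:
R(c, l) = l (R(c, l) = l + 0 = l)
U(Z, v) = -12 - 15*v
1/q(U(-3, R(2 - 1*(-4), -4))) = 1/(-(-12 - 15*(-4))) = 1/(-(-12 + 60)) = 1/(-1*48) = 1/(-48) = -1/48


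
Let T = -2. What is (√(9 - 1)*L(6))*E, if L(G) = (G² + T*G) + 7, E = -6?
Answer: -372*√2 ≈ -526.09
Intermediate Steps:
L(G) = 7 + G² - 2*G (L(G) = (G² - 2*G) + 7 = 7 + G² - 2*G)
(√(9 - 1)*L(6))*E = (√(9 - 1)*(7 + 6² - 2*6))*(-6) = (√8*(7 + 36 - 12))*(-6) = ((2*√2)*31)*(-6) = (62*√2)*(-6) = -372*√2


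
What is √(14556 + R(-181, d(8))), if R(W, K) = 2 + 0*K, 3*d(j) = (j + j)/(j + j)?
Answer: √14558 ≈ 120.66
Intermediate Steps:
d(j) = ⅓ (d(j) = ((j + j)/(j + j))/3 = ((2*j)/((2*j)))/3 = ((2*j)*(1/(2*j)))/3 = (⅓)*1 = ⅓)
R(W, K) = 2 (R(W, K) = 2 + 0 = 2)
√(14556 + R(-181, d(8))) = √(14556 + 2) = √14558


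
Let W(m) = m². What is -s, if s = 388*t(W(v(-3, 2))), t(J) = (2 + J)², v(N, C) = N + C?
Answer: -3492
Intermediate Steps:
v(N, C) = C + N
s = 3492 (s = 388*(2 + (2 - 3)²)² = 388*(2 + (-1)²)² = 388*(2 + 1)² = 388*3² = 388*9 = 3492)
-s = -1*3492 = -3492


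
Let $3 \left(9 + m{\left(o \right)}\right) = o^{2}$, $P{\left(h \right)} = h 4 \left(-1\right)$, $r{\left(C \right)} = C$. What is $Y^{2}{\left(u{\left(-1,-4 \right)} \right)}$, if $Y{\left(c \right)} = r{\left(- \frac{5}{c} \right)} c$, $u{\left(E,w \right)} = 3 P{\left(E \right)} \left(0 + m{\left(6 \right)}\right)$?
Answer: $25$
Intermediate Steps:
$P{\left(h \right)} = - 4 h$ ($P{\left(h \right)} = 4 h \left(-1\right) = - 4 h$)
$m{\left(o \right)} = -9 + \frac{o^{2}}{3}$
$u{\left(E,w \right)} = - 36 E$ ($u{\left(E,w \right)} = 3 \left(- 4 E\right) \left(0 - \left(9 - \frac{6^{2}}{3}\right)\right) = - 12 E \left(0 + \left(-9 + \frac{1}{3} \cdot 36\right)\right) = - 12 E \left(0 + \left(-9 + 12\right)\right) = - 12 E \left(0 + 3\right) = - 12 E 3 = - 36 E$)
$Y{\left(c \right)} = -5$ ($Y{\left(c \right)} = - \frac{5}{c} c = -5$)
$Y^{2}{\left(u{\left(-1,-4 \right)} \right)} = \left(-5\right)^{2} = 25$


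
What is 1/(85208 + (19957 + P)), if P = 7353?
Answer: 1/112518 ≈ 8.8875e-6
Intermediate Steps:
1/(85208 + (19957 + P)) = 1/(85208 + (19957 + 7353)) = 1/(85208 + 27310) = 1/112518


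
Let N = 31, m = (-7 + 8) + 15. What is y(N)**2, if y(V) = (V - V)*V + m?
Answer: 256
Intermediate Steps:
m = 16 (m = 1 + 15 = 16)
y(V) = 16 (y(V) = (V - V)*V + 16 = 0*V + 16 = 0 + 16 = 16)
y(N)**2 = 16**2 = 256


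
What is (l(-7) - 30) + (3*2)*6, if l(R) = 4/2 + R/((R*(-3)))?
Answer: 23/3 ≈ 7.6667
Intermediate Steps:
l(R) = 5/3 (l(R) = 4*(½) + R/((-3*R)) = 2 + R*(-1/(3*R)) = 2 - ⅓ = 5/3)
(l(-7) - 30) + (3*2)*6 = (5/3 - 30) + (3*2)*6 = -85/3 + 6*6 = -85/3 + 36 = 23/3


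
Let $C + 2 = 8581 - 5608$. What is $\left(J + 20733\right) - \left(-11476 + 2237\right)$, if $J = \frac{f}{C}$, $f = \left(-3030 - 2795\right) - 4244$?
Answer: $\frac{89036743}{2971} \approx 29969.0$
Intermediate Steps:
$C = 2971$ ($C = -2 + \left(8581 - 5608\right) = -2 + 2973 = 2971$)
$f = -10069$ ($f = -5825 - 4244 = -10069$)
$J = - \frac{10069}{2971} \approx -3.3891$
$\left(J + 20733\right) - \left(-11476 + 2237\right) = \left(- \frac{10069}{2971} + 20733\right) - \left(-11476 + 2237\right) = \frac{61587674}{2971} - -9239 = \frac{61587674}{2971} + 9239 = \frac{89036743}{2971}$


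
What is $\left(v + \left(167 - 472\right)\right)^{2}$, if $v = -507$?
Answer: $659344$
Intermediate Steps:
$\left(v + \left(167 - 472\right)\right)^{2} = \left(-507 + \left(167 - 472\right)\right)^{2} = \left(-507 - 305\right)^{2} = \left(-812\right)^{2} = 659344$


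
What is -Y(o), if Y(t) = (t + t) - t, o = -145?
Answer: 145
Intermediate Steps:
Y(t) = t (Y(t) = 2*t - t = t)
-Y(o) = -1*(-145) = 145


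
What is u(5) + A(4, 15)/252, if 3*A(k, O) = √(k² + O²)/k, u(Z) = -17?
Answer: -17 + √241/3024 ≈ -16.995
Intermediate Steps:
A(k, O) = √(O² + k²)/(3*k) (A(k, O) = (√(k² + O²)/k)/3 = (√(O² + k²)/k)/3 = √(O² + k²)/(3*k))
u(5) + A(4, 15)/252 = -17 + ((⅓)*√(15² + 4²)/4)/252 = -17 + ((⅓)*(¼)*√(225 + 16))/252 = -17 + ((⅓)*(¼)*√241)/252 = -17 + (√241/12)/252 = -17 + √241/3024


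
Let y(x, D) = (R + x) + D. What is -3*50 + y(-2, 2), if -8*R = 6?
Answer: -603/4 ≈ -150.75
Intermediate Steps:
R = -¾ (R = -⅛*6 = -¾ ≈ -0.75000)
y(x, D) = -¾ + D + x (y(x, D) = (-¾ + x) + D = -¾ + D + x)
-3*50 + y(-2, 2) = -3*50 + (-¾ + 2 - 2) = -150 - ¾ = -603/4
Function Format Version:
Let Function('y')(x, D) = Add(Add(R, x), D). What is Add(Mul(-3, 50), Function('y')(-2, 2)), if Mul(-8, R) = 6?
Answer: Rational(-603, 4) ≈ -150.75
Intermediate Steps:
R = Rational(-3, 4) (R = Mul(Rational(-1, 8), 6) = Rational(-3, 4) ≈ -0.75000)
Function('y')(x, D) = Add(Rational(-3, 4), D, x) (Function('y')(x, D) = Add(Add(Rational(-3, 4), x), D) = Add(Rational(-3, 4), D, x))
Add(Mul(-3, 50), Function('y')(-2, 2)) = Add(Mul(-3, 50), Add(Rational(-3, 4), 2, -2)) = Add(-150, Rational(-3, 4)) = Rational(-603, 4)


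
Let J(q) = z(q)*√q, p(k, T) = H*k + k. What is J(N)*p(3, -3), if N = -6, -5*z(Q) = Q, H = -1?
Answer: 0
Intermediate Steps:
z(Q) = -Q/5
p(k, T) = 0 (p(k, T) = -k + k = 0)
J(q) = -q^(3/2)/5 (J(q) = (-q/5)*√q = -q^(3/2)/5)
J(N)*p(3, -3) = -(-6)*I*√6/5*0 = (6*I*√6/5)*0 = 0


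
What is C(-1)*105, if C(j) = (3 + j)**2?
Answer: 420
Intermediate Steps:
C(-1)*105 = (3 - 1)**2*105 = 2**2*105 = 4*105 = 420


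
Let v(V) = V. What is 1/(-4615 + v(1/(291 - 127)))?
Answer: -164/756859 ≈ -0.00021669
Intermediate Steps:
1/(-4615 + v(1/(291 - 127))) = 1/(-4615 + 1/(291 - 127)) = 1/(-4615 + 1/164) = 1/(-756859/164) = -164/756859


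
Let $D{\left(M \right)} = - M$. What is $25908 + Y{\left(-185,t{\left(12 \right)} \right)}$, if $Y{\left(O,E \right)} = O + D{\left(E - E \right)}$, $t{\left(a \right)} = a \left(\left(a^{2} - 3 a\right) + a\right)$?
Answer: $25723$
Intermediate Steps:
$t{\left(a \right)} = a \left(a^{2} - 2 a\right)$
$Y{\left(O,E \right)} = O$ ($Y{\left(O,E \right)} = O - \left(E - E\right) = O - 0 = O + 0 = O$)
$25908 + Y{\left(-185,t{\left(12 \right)} \right)} = 25908 - 185 = 25723$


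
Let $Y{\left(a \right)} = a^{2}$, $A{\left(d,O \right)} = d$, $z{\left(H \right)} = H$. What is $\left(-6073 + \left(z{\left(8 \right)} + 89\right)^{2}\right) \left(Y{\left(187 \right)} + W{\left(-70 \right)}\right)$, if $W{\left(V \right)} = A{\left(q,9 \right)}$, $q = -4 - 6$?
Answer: $116623224$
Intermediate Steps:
$q = -10$
$W{\left(V \right)} = -10$
$\left(-6073 + \left(z{\left(8 \right)} + 89\right)^{2}\right) \left(Y{\left(187 \right)} + W{\left(-70 \right)}\right) = \left(-6073 + \left(8 + 89\right)^{2}\right) \left(187^{2} - 10\right) = \left(-6073 + 97^{2}\right) \left(34969 - 10\right) = \left(-6073 + 9409\right) 34959 = 3336 \cdot 34959 = 116623224$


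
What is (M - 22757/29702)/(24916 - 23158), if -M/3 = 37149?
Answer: -3310221551/52216116 ≈ -63.395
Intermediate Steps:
M = -111447 (M = -3*37149 = -111447)
(M - 22757/29702)/(24916 - 23158) = (-111447 - 22757/29702)/(24916 - 23158) = (-111447 - 22757*1/29702)/1758 = (-111447 - 22757/29702)*(1/1758) = -3310221551/29702*1/1758 = -3310221551/52216116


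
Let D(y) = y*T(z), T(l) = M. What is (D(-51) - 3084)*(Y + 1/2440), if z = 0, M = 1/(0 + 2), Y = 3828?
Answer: -58087456299/4880 ≈ -1.1903e+7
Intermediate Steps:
M = 1/2 ≈ 0.50000
T(l) = 1/2
D(y) = y/2 (D(y) = y*(1/2) = y/2)
(D(-51) - 3084)*(Y + 1/2440) = ((1/2)*(-51) - 3084)*(3828 + 1/2440) = (-51/2 - 3084)*(3828 + 1/2440) = -6219/2*9340321/2440 = -58087456299/4880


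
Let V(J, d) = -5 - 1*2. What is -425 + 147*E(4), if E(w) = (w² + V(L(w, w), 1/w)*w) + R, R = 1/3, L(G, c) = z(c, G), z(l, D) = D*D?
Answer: -2140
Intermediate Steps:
z(l, D) = D²
L(G, c) = G²
R = ⅓ ≈ 0.33333
V(J, d) = -7 (V(J, d) = -5 - 2 = -7)
E(w) = ⅓ + w² - 7*w (E(w) = (w² - 7*w) + ⅓ = ⅓ + w² - 7*w)
-425 + 147*E(4) = -425 + 147*(⅓ + 4² - 7*4) = -425 + 147*(⅓ + 16 - 28) = -425 + 147*(-35/3) = -425 - 1715 = -2140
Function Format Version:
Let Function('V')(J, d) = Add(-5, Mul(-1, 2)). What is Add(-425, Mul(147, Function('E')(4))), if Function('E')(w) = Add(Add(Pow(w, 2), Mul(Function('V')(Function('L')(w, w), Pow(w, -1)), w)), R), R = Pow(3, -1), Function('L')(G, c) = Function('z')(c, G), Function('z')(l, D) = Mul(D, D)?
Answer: -2140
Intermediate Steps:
Function('z')(l, D) = Pow(D, 2)
Function('L')(G, c) = Pow(G, 2)
R = Rational(1, 3) ≈ 0.33333
Function('V')(J, d) = -7 (Function('V')(J, d) = Add(-5, -2) = -7)
Function('E')(w) = Add(Rational(1, 3), Pow(w, 2), Mul(-7, w)) (Function('E')(w) = Add(Add(Pow(w, 2), Mul(-7, w)), Rational(1, 3)) = Add(Rational(1, 3), Pow(w, 2), Mul(-7, w)))
Add(-425, Mul(147, Function('E')(4))) = Add(-425, Mul(147, Add(Rational(1, 3), Pow(4, 2), Mul(-7, 4)))) = Add(-425, Mul(147, Add(Rational(1, 3), 16, -28))) = Add(-425, Mul(147, Rational(-35, 3))) = Add(-425, -1715) = -2140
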